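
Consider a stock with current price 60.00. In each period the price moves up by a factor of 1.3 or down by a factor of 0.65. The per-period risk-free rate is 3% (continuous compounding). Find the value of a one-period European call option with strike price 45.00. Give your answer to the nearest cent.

18.74

Risk-neutral probability p = (e^0.03 − 0.65)/(1.3 − 0.65) = 0.3805/0.6500 = 0.5853
Terminal stock prices: S_u = 78, S_d = 39
Terminal payoffs (S − K): max(33, 0) = 33, max(-6, 0) = 0
Node 0 (S = 60): V_0 = e^(−0.03)·[0.5853·33.0000 + 0.4147·0.0000] = 18.7445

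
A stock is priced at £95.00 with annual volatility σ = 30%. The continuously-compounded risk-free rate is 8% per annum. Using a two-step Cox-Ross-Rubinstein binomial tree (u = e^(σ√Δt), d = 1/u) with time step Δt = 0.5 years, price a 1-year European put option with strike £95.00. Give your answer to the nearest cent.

CRR parameters: u = e^(σ√Δt) = e^(0.3·√0.5) = 1.2363, d = 1/u = 0.8089
Per-period rate: rΔt = 0.08·0.5 = 0.04, so R = e^0.04 = 1.0408
Risk-neutral probability p = (e^0.04 − 0.8089)/(1.2363 − 0.8089) = 0.2320/0.4275 = 0.5426
Terminal stock prices: S_uu = 145.2, S_ud = 95, S_dd = 62.15
Terminal payoffs (K − S): max(-50.2, 0) = 0, max(0, 0) = 0, max(32.85, 0) = 32.85
Node u (S = 117.4): V_u = e^(−0.04)·[0.5426·0.0000 + 0.4574·0.0000] = 0.0000
Node d (S = 76.84): V_d = e^(−0.04)·[0.5426·0.0000 + 0.4574·32.8461] = 14.4335
Node 0 (S = 95): V_0 = e^(−0.04)·[0.5426·0.0000 + 0.4574·14.4335] = 6.3425

£6.34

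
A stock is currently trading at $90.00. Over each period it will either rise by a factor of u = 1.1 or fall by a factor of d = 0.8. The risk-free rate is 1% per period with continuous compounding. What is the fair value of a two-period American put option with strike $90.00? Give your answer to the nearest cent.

$7.57

Risk-neutral probability p = (e^0.01 − 0.8)/(1.1 − 0.8) = 0.2101/0.3000 = 0.7002
Terminal stock prices: S_uu = 108.9, S_ud = 79.2, S_dd = 57.6
Terminal payoffs (K − S): max(-18.9, 0) = 0, max(10.8, 0) = 10.8, max(32.4, 0) = 32.4
Node u (S = 99): continuation = e^(−0.01)·[0.7002·0.0000 + 0.2998·10.8000] = 3.2060; exercise value = 0.0000 ≤ continuation, so V_u = 3.2060
Node d (S = 72): continuation = e^(−0.01)·[0.7002·10.8000 + 0.2998·32.4000] = 17.1045; exercise value = 18.0000 > continuation, so V_d = 18.0000 (exercise)
Node 0 (S = 90): continuation = e^(−0.01)·[0.7002·3.2060 + 0.2998·18.0000] = 7.5657; exercise value = 0.0000 ≤ continuation, so V_0 = 7.5657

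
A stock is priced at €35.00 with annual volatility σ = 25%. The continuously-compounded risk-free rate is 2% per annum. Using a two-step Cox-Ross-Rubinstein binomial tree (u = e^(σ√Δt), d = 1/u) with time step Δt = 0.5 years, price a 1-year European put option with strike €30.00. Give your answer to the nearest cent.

CRR parameters: u = e^(σ√Δt) = e^(0.25·√0.5) = 1.1934, d = 1/u = 0.8380
Per-period rate: rΔt = 0.02·0.5 = 0.01, so R = e^0.01 = 1.0101
Risk-neutral probability p = (e^0.01 − 0.8380)/(1.1934 − 0.8380) = 0.1721/0.3554 = 0.4842
Terminal stock prices: S_uu = 49.84, S_ud = 35, S_dd = 24.58
Terminal payoffs (K − S): max(-19.84, 0) = 0, max(-5, 0) = 0, max(5.423, 0) = 5.423
Node u (S = 41.77): V_u = e^(−0.01)·[0.4842·0.0000 + 0.5158·0.0000] = 0.0000
Node d (S = 29.33): V_d = e^(−0.01)·[0.4842·0.0000 + 0.5158·5.4234] = 2.7696
Node 0 (S = 35): V_0 = e^(−0.01)·[0.4842·0.0000 + 0.5158·2.7696] = 1.4143

€1.41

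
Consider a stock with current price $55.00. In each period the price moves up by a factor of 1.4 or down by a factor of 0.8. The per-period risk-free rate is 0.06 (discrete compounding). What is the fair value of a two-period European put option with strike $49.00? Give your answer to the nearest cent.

Risk-neutral probability p = (1 + 0.06 − 0.8)/(1.4 − 0.8) = 0.2600/0.6000 = 0.4333
Terminal stock prices: S_uu = 107.8, S_ud = 61.6, S_dd = 35.2
Terminal payoffs (K − S): max(-58.8, 0) = 0, max(-12.6, 0) = 0, max(13.8, 0) = 13.8
Node u (S = 77): V_u = 1/1.06·[0.4333·0.0000 + 0.5667·0.0000] = 0.0000
Node d (S = 44): V_d = 1/1.06·[0.4333·0.0000 + 0.5667·13.8000] = 7.3774
Node 0 (S = 55): V_0 = 1/1.06·[0.4333·0.0000 + 0.5667·7.3774] = 3.9439

$3.94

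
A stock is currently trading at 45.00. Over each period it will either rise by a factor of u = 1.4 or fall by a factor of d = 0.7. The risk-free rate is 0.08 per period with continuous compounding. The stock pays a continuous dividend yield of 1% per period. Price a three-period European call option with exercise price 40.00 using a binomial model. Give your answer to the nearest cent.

16.69

Per-period risk-free factor R = e^0.08 = 1.0833; dividend-adjusted growth = e^(0.08−0.01) = 1.0725.
Risk-neutral probability p = (1.0725 − 0.7)/(1.4 − 0.7) = 0.3725/0.7000 = 0.5322
Terminal stock prices: S_uuu = 123.5, S_uud = 61.74, S_udd = 30.87, S_ddd = 15.43
Terminal payoffs (S − K): max(83.48, 0) = 83.48, max(21.74, 0) = 21.74, max(-9.13, 0) = 0, max(-24.57, 0) = 0
Node uu (S = 88.2): V_uu = e^(−0.08)·[0.5322·83.4800 + 0.4678·21.7400] = 50.3977
Node ud (S = 44.1): V_ud = e^(−0.08)·[0.5322·21.7400 + 0.4678·0.0000] = 10.6796
Node dd (S = 22.05): V_dd = e^(−0.08)·[0.5322·0.0000 + 0.4678·0.0000] = 0.0000
Node u (S = 63): V_u = e^(−0.08)·[0.5322·50.3977 + 0.4678·10.6796] = 29.3697
Node d (S = 31.5): V_d = e^(−0.08)·[0.5322·10.6796 + 0.4678·0.0000] = 5.2462
Node 0 (S = 45): V_0 = e^(−0.08)·[0.5322·29.3697 + 0.4678·5.2462] = 16.6933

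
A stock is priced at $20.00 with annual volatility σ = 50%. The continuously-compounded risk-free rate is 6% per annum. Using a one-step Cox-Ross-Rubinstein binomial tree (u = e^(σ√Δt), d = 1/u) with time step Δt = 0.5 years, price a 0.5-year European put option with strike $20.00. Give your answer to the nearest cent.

$3.15

CRR parameters: u = e^(σ√Δt) = e^(0.5·√0.5) = 1.4241, d = 1/u = 0.7022
Per-period rate: rΔt = 0.06·0.5 = 0.03, so R = e^0.03 = 1.0305
Risk-neutral probability p = (e^0.03 − 0.7022)/(1.4241 − 0.7022) = 0.3283/0.7219 = 0.4547
Terminal stock prices: S_u = 28.48, S_d = 14.04
Terminal payoffs (K − S): max(-8.482, 0) = 0, max(5.956, 0) = 5.956
Node 0 (S = 20): V_0 = e^(−0.03)·[0.4547·0.0000 + 0.5453·5.9562] = 3.1519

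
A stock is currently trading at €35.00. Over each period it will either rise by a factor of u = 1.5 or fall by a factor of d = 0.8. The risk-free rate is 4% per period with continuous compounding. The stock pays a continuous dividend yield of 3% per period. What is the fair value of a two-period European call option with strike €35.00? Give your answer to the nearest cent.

Per-period risk-free factor R = e^0.04 = 1.0408; dividend-adjusted growth = e^(0.04−0.03) = 1.0101.
Risk-neutral probability p = (1.0101 − 0.8)/(1.5 − 0.8) = 0.2101/0.7000 = 0.3001
Terminal stock prices: S_uu = 78.75, S_ud = 42, S_dd = 22.4
Terminal payoffs (S − K): max(43.75, 0) = 43.75, max(7, 0) = 7, max(-12.6, 0) = 0
Node u (S = 52.5): V_u = e^(−0.04)·[0.3001·43.7500 + 0.6999·7.0000] = 17.3208
Node d (S = 28): V_d = e^(−0.04)·[0.3001·7.0000 + 0.6999·0.0000] = 2.0181
Node 0 (S = 35): V_0 = e^(−0.04)·[0.3001·17.3208 + 0.6999·2.0181] = 6.3508

€6.35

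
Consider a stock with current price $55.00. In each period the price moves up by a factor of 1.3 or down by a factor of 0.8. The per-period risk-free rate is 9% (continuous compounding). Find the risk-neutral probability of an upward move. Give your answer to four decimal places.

Risk-neutral probability p = (e^0.09 − 0.8)/(1.3 − 0.8) = 0.2942/0.5000 = 0.5883

p = 0.5883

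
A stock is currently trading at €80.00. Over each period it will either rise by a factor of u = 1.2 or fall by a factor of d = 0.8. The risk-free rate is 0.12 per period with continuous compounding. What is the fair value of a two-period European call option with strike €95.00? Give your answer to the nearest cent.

€10.65

Risk-neutral probability p = (e^0.12 − 0.8)/(1.2 − 0.8) = 0.3275/0.4000 = 0.8187
Terminal stock prices: S_uu = 115.2, S_ud = 76.8, S_dd = 51.2
Terminal payoffs (S − K): max(20.2, 0) = 20.2, max(-18.2, 0) = 0, max(-43.8, 0) = 0
Node u (S = 96): V_u = e^(−0.12)·[0.8187·20.2000 + 0.1813·0.0000] = 14.6684
Node d (S = 64): V_d = e^(−0.12)·[0.8187·0.0000 + 0.1813·0.0000] = 0.0000
Node 0 (S = 80): V_0 = e^(−0.12)·[0.8187·14.6684 + 0.1813·0.0000] = 10.6516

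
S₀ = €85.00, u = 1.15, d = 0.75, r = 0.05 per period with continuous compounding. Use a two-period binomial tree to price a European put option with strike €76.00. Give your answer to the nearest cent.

€2.46

Risk-neutral probability p = (e^0.05 − 0.75)/(1.15 − 0.75) = 0.3013/0.4000 = 0.7532
Terminal stock prices: S_uu = 112.4, S_ud = 73.31, S_dd = 47.81
Terminal payoffs (K − S): max(-36.41, 0) = 0, max(2.688, 0) = 2.688, max(28.19, 0) = 28.19
Node u (S = 97.75): V_u = e^(−0.05)·[0.7532·0.0000 + 0.2468·2.6875] = 0.6310
Node d (S = 63.75): V_d = e^(−0.05)·[0.7532·2.6875 + 0.2468·28.1875] = 8.5434
Node 0 (S = 85): V_0 = e^(−0.05)·[0.7532·0.6310 + 0.2468·8.5434] = 2.4579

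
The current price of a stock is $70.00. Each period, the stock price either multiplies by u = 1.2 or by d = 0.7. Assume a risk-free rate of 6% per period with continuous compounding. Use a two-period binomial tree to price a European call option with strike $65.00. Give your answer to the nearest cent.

Risk-neutral probability p = (e^0.06 − 0.7)/(1.2 − 0.7) = 0.3618/0.5000 = 0.7237
Terminal stock prices: S_uu = 100.8, S_ud = 58.8, S_dd = 34.3
Terminal payoffs (S − K): max(35.8, 0) = 35.8, max(-6.2, 0) = 0, max(-30.7, 0) = 0
Node u (S = 84): V_u = e^(−0.06)·[0.7237·35.8000 + 0.2763·0.0000] = 24.3988
Node d (S = 49): V_d = e^(−0.06)·[0.7237·0.0000 + 0.2763·0.0000] = 0.0000
Node 0 (S = 70): V_0 = e^(−0.06)·[0.7237·24.3988 + 0.2763·0.0000] = 16.6285

$16.63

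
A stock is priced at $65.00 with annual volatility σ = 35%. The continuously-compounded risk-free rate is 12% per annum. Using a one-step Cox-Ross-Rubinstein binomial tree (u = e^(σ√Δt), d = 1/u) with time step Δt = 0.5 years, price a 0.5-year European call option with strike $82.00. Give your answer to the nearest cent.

$0.66

CRR parameters: u = e^(σ√Δt) = e^(0.35·√0.5) = 1.2808, d = 1/u = 0.7808
Per-period rate: rΔt = 0.12·0.5 = 0.06, so R = e^0.06 = 1.0618
Risk-neutral probability p = (e^0.06 − 0.7808)/(1.2808 − 0.7808) = 0.2811/0.5000 = 0.5621
Terminal stock prices: S_u = 83.25, S_d = 50.75
Terminal payoffs (S − K): max(1.252, 0) = 1.252, max(-31.25, 0) = 0
Node 0 (S = 65): V_0 = e^(−0.06)·[0.5621·1.2522 + 0.4379·0.0000] = 0.6629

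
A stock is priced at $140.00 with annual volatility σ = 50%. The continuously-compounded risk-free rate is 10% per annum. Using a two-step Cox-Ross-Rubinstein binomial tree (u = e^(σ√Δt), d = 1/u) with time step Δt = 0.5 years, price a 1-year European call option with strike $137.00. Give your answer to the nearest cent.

$32.44

CRR parameters: u = e^(σ√Δt) = e^(0.5·√0.5) = 1.4241, d = 1/u = 0.7022
Per-period rate: rΔt = 0.1·0.5 = 0.05, so R = e^0.05 = 1.0513
Risk-neutral probability p = (e^0.05 − 0.7022)/(1.4241 − 0.7022) = 0.3491/0.7219 = 0.4835
Terminal stock prices: S_uu = 283.9, S_ud = 140, S_dd = 69.03
Terminal payoffs (S − K): max(146.9, 0) = 146.9, max(3, 0) = 3, max(-67.97, 0) = 0
Node u (S = 199.4): V_u = e^(−0.05)·[0.4835·146.9361 + 0.5165·3.0000] = 69.0582
Node d (S = 98.31): V_d = e^(−0.05)·[0.4835·3.0000 + 0.5165·0.0000] = 1.3799
Node 0 (S = 140): V_0 = e^(−0.05)·[0.4835·69.0582 + 0.5165·1.3799] = 32.4418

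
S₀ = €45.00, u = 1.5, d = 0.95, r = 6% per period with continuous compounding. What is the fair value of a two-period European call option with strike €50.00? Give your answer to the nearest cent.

Risk-neutral probability p = (e^0.06 − 0.95)/(1.5 − 0.95) = 0.1118/0.5500 = 0.2033
Terminal stock prices: S_uu = 101.2, S_ud = 64.12, S_dd = 40.61
Terminal payoffs (S − K): max(51.25, 0) = 51.25, max(14.12, 0) = 14.12, max(-9.388, 0) = 0
Node u (S = 67.5): V_u = e^(−0.06)·[0.2033·51.2500 + 0.7967·14.1250] = 20.4118
Node d (S = 42.75): V_d = e^(−0.06)·[0.2033·14.1250 + 0.7967·0.0000] = 2.7049
Node 0 (S = 45): V_0 = e^(−0.06)·[0.2033·20.4118 + 0.7967·2.7049] = 5.9382

€5.94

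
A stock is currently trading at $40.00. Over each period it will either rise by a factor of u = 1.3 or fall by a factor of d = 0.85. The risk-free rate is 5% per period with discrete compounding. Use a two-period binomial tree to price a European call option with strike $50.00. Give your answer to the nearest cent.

$3.15

Risk-neutral probability p = (1 + 0.05 − 0.85)/(1.3 − 0.85) = 0.2000/0.4500 = 0.4444
Terminal stock prices: S_uu = 67.6, S_ud = 44.2, S_dd = 28.9
Terminal payoffs (S − K): max(17.6, 0) = 17.6, max(-5.8, 0) = 0, max(-21.1, 0) = 0
Node u (S = 52): V_u = 1/1.05·[0.4444·17.6000 + 0.5556·0.0000] = 7.4497
Node d (S = 34): V_d = 1/1.05·[0.4444·0.0000 + 0.5556·0.0000] = 0.0000
Node 0 (S = 40): V_0 = 1/1.05·[0.4444·7.4497 + 0.5556·0.0000] = 3.1533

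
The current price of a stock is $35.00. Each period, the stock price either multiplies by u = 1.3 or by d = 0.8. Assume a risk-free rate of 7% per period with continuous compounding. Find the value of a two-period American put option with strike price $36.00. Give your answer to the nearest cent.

$3.39

Risk-neutral probability p = (e^0.07 − 0.8)/(1.3 − 0.8) = 0.2725/0.5000 = 0.5450
Terminal stock prices: S_uu = 59.15, S_ud = 36.4, S_dd = 22.4
Terminal payoffs (K − S): max(-23.15, 0) = 0, max(-0.4, 0) = 0, max(13.6, 0) = 13.6
Node u (S = 45.5): continuation = e^(−0.07)·[0.5450·0.0000 + 0.4550·0.0000] = 0.0000; exercise value = 0.0000 ≤ continuation, so V_u = 0.0000
Node d (S = 28): continuation = e^(−0.07)·[0.5450·0.0000 + 0.4550·13.6000] = 5.7694; exercise value = 8.0000 > continuation, so V_d = 8.0000 (exercise)
Node 0 (S = 35): continuation = e^(−0.07)·[0.5450·0.0000 + 0.4550·8.0000] = 3.3938; exercise value = 1.0000 ≤ continuation, so V_0 = 3.3938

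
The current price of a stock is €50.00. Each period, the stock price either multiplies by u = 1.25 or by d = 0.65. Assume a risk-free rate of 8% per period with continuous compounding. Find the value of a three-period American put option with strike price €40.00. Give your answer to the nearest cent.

Risk-neutral probability p = (e^0.08 − 0.65)/(1.25 − 0.65) = 0.4333/0.6000 = 0.7221
Terminal stock prices: S_uuu = 97.66, S_uud = 50.78, S_udd = 26.41, S_ddd = 13.73
Terminal payoffs (K − S): max(-57.66, 0) = 0, max(-10.78, 0) = 0, max(13.59, 0) = 13.59, max(26.27, 0) = 26.27
Node uu (S = 78.12): continuation = e^(−0.08)·[0.7221·0.0000 + 0.2779·0.0000] = 0.0000; exercise value = 0.0000 ≤ continuation, so V_uu = 0.0000
Node ud (S = 40.62): continuation = e^(−0.08)·[0.7221·0.0000 + 0.2779·13.5937] = 3.4867; exercise value = 0.0000 ≤ continuation, so V_ud = 3.4867
Node dd (S = 21.13): continuation = e^(−0.08)·[0.7221·13.5937 + 0.2779·26.2687] = 15.7997; exercise value = 18.8750 > continuation, so V_dd = 18.8750 (exercise)
Node u (S = 62.5): continuation = e^(−0.08)·[0.7221·0.0000 + 0.2779·3.4867] = 0.8943; exercise value = 0.0000 ≤ continuation, so V_u = 0.8943
Node d (S = 32.5): continuation = e^(−0.08)·[0.7221·3.4867 + 0.2779·18.8750] = 7.1656; exercise value = 7.5000 > continuation, so V_d = 7.5000 (exercise)
Node 0 (S = 50): continuation = e^(−0.08)·[0.7221·0.8943 + 0.2779·7.5000] = 2.5199; exercise value = 0.0000 ≤ continuation, so V_0 = 2.5199

€2.52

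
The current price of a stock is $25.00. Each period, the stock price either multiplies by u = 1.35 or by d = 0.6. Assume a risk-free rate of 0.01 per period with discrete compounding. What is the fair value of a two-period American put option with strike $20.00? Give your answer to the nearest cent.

$2.24

Risk-neutral probability p = (1 + 0.01 − 0.6)/(1.35 − 0.6) = 0.4100/0.7500 = 0.5467
Terminal stock prices: S_uu = 45.56, S_ud = 20.25, S_dd = 9
Terminal payoffs (K − S): max(-25.56, 0) = 0, max(-0.25, 0) = 0, max(11, 0) = 11
Node u (S = 33.75): continuation = 1/1.01·[0.5467·0.0000 + 0.4533·0.0000] = 0.0000; exercise value = 0.0000 ≤ continuation, so V_u = 0.0000
Node d (S = 15): continuation = 1/1.01·[0.5467·0.0000 + 0.4533·11.0000] = 4.9373; exercise value = 5.0000 > continuation, so V_d = 5.0000 (exercise)
Node 0 (S = 25): continuation = 1/1.01·[0.5467·0.0000 + 0.4533·5.0000] = 2.2442; exercise value = 0.0000 ≤ continuation, so V_0 = 2.2442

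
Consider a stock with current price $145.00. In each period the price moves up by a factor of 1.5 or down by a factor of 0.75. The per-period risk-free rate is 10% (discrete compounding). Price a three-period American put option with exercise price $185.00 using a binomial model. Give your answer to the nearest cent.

Risk-neutral probability p = (1 + 0.1 − 0.75)/(1.5 − 0.75) = 0.3500/0.7500 = 0.4667
Terminal stock prices: S_uuu = 489.4, S_uud = 244.7, S_udd = 122.3, S_ddd = 61.17
Terminal payoffs (K − S): max(-304.4, 0) = 0, max(-59.69, 0) = 0, max(62.66, 0) = 62.66, max(123.8, 0) = 123.8
Node uu (S = 326.2): continuation = 1/1.1·[0.4667·0.0000 + 0.5333·0.0000] = 0.0000; exercise value = 0.0000 ≤ continuation, so V_uu = 0.0000
Node ud (S = 163.1): continuation = 1/1.1·[0.4667·0.0000 + 0.5333·62.6562] = 30.3788; exercise value = 21.8750 ≤ continuation, so V_ud = 30.3788
Node dd (S = 81.56): continuation = 1/1.1·[0.4667·62.6562 + 0.5333·123.8281] = 86.6193; exercise value = 103.4375 > continuation, so V_dd = 103.4375 (exercise)
Node u (S = 217.5): continuation = 1/1.1·[0.4667·0.0000 + 0.5333·30.3788] = 14.7291; exercise value = 0.0000 ≤ continuation, so V_u = 14.7291
Node d (S = 108.8): continuation = 1/1.1·[0.4667·30.3788 + 0.5333·103.4375] = 63.0395; exercise value = 76.2500 > continuation, so V_d = 76.2500 (exercise)
Node 0 (S = 145): continuation = 1/1.1·[0.4667·14.7291 + 0.5333·76.2500] = 43.2184; exercise value = 40.0000 ≤ continuation, so V_0 = 43.2184

$43.22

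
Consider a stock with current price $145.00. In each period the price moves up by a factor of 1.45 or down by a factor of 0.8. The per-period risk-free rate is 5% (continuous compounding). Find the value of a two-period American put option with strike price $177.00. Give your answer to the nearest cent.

Risk-neutral probability p = (e^0.05 − 0.8)/(1.45 − 0.8) = 0.2513/0.6500 = 0.3866
Terminal stock prices: S_uu = 304.9, S_ud = 168.2, S_dd = 92.8
Terminal payoffs (K − S): max(-127.9, 0) = 0, max(8.8, 0) = 8.8, max(84.2, 0) = 84.2
Node u (S = 210.2): continuation = e^(−0.05)·[0.3866·0.0000 + 0.6134·8.8000] = 5.1349; exercise value = 0.0000 ≤ continuation, so V_u = 5.1349
Node d (S = 116): continuation = e^(−0.05)·[0.3866·8.8000 + 0.6134·84.2000] = 52.3676; exercise value = 61.0000 > continuation, so V_d = 61.0000 (exercise)
Node 0 (S = 145): continuation = e^(−0.05)·[0.3866·5.1349 + 0.6134·61.0000] = 37.4824; exercise value = 32.0000 ≤ continuation, so V_0 = 37.4824

$37.48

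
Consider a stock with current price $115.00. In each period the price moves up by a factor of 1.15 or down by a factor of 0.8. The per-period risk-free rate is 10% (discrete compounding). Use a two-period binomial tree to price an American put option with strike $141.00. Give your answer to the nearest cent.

$26.00

Risk-neutral probability p = (1 + 0.1 − 0.8)/(1.15 − 0.8) = 0.3000/0.3500 = 0.8571
Terminal stock prices: S_uu = 152.1, S_ud = 105.8, S_dd = 73.6
Terminal payoffs (K − S): max(-11.09, 0) = 0, max(35.2, 0) = 35.2, max(67.4, 0) = 67.4
Node u (S = 132.2): continuation = 1/1.1·[0.8571·0.0000 + 0.1429·35.2000] = 4.5714; exercise value = 8.7500 > continuation, so V_u = 8.7500 (exercise)
Node d (S = 92): continuation = 1/1.1·[0.8571·35.2000 + 0.1429·67.4000] = 36.1818; exercise value = 49.0000 > continuation, so V_d = 49.0000 (exercise)
Node 0 (S = 115): continuation = 1/1.1·[0.8571·8.7500 + 0.1429·49.0000] = 13.1818; exercise value = 26.0000 > continuation, so V_0 = 26.0000 (exercise)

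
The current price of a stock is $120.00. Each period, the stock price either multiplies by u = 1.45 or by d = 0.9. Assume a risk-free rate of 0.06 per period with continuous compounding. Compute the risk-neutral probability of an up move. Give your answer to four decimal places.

p = 0.2942

Risk-neutral probability p = (e^0.06 − 0.9)/(1.45 − 0.9) = 0.1618/0.5500 = 0.2942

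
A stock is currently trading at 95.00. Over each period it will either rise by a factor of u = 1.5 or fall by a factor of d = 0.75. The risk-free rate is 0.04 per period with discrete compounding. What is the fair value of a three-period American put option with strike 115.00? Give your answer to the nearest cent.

30.42

Risk-neutral probability p = (1 + 0.04 − 0.75)/(1.5 − 0.75) = 0.2900/0.7500 = 0.3867
Terminal stock prices: S_uuu = 320.6, S_uud = 160.3, S_udd = 80.16, S_ddd = 40.08
Terminal payoffs (K − S): max(-205.6, 0) = 0, max(-45.31, 0) = 0, max(34.84, 0) = 34.84, max(74.92, 0) = 74.92
Node uu (S = 213.8): continuation = 1/1.04·[0.3867·0.0000 + 0.6133·0.0000] = 0.0000; exercise value = 0.0000 ≤ continuation, so V_uu = 0.0000
Node ud (S = 106.9): continuation = 1/1.04·[0.3867·0.0000 + 0.6133·34.8438] = 20.5489; exercise value = 8.1250 ≤ continuation, so V_ud = 20.5489
Node dd (S = 53.44): continuation = 1/1.04·[0.3867·34.8438 + 0.6133·74.9219] = 57.1394; exercise value = 61.5625 > continuation, so V_dd = 61.5625 (exercise)
Node u (S = 142.5): continuation = 1/1.04·[0.3867·0.0000 + 0.6133·20.5489] = 12.1186; exercise value = 0.0000 ≤ continuation, so V_u = 12.1186
Node d (S = 71.25): continuation = 1/1.04·[0.3867·20.5489 + 0.6133·61.5625] = 43.9461; exercise value = 43.7500 ≤ continuation, so V_d = 43.9461
Node 0 (S = 95): continuation = 1/1.04·[0.3867·12.1186 + 0.6133·43.9461] = 30.4225; exercise value = 20.0000 ≤ continuation, so V_0 = 30.4225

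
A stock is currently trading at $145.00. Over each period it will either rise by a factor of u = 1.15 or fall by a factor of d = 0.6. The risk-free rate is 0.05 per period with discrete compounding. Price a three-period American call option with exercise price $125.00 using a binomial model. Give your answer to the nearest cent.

Risk-neutral probability p = (1 + 0.05 − 0.6)/(1.15 − 0.6) = 0.4500/0.5500 = 0.8182
Terminal stock prices: S_uuu = 220.5, S_uud = 115.1, S_udd = 60.03, S_ddd = 31.32
Terminal payoffs (S − K): max(95.53, 0) = 95.53, max(-9.943, 0) = 0, max(-64.97, 0) = 0, max(-93.68, 0) = 0
Node uu (S = 191.8): continuation = 1/1.05·[0.8182·95.5269 + 0.1818·0.0000] = 74.4365; exercise value = 66.7625 ≤ continuation, so V_uu = 74.4365
Node ud (S = 100): continuation = 1/1.05·[0.8182·0.0000 + 0.1818·0.0000] = 0.0000; exercise value = 0.0000 ≤ continuation, so V_ud = 0.0000
Node dd (S = 52.2): continuation = 1/1.05·[0.8182·0.0000 + 0.1818·0.0000] = 0.0000; exercise value = 0.0000 ≤ continuation, so V_dd = 0.0000
Node u (S = 166.8): continuation = 1/1.05·[0.8182·74.4365 + 0.1818·0.0000] = 58.0025; exercise value = 41.7500 ≤ continuation, so V_u = 58.0025
Node d (S = 87): continuation = 1/1.05·[0.8182·0.0000 + 0.1818·0.0000] = 0.0000; exercise value = 0.0000 ≤ continuation, so V_d = 0.0000
Node 0 (S = 145): continuation = 1/1.05·[0.8182·58.0025 + 0.1818·0.0000] = 45.1967; exercise value = 20.0000 ≤ continuation, so V_0 = 45.1967

$45.20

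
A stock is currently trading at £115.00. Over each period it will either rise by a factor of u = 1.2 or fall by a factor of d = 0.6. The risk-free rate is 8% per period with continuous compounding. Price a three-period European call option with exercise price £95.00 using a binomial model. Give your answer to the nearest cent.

Risk-neutral probability p = (e^0.08 − 0.6)/(1.2 − 0.6) = 0.4833/0.6000 = 0.8055
Terminal stock prices: S_uuu = 198.7, S_uud = 99.36, S_udd = 49.68, S_ddd = 24.84
Terminal payoffs (S − K): max(103.7, 0) = 103.7, max(4.36, 0) = 4.36, max(-45.32, 0) = 0, max(-70.16, 0) = 0
Node uu (S = 165.6): V_uu = e^(−0.08)·[0.8055·103.7200 + 0.1945·4.3600] = 77.9039
Node ud (S = 82.8): V_ud = e^(−0.08)·[0.8055·4.3600 + 0.1945·0.0000] = 3.2419
Node dd (S = 41.4): V_dd = e^(−0.08)·[0.8055·0.0000 + 0.1945·0.0000] = 0.0000
Node u (S = 138): V_u = e^(−0.08)·[0.8055·77.9039 + 0.1945·3.2419] = 58.5076
Node d (S = 69): V_d = e^(−0.08)·[0.8055·3.2419 + 0.1945·0.0000] = 2.4105
Node 0 (S = 115): V_0 = e^(−0.08)·[0.8055·58.5076 + 0.1945·2.4105] = 43.9362

£43.94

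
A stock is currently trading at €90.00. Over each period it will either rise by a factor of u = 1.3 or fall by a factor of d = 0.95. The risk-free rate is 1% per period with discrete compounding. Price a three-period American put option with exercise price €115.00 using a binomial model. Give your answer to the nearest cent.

Risk-neutral probability p = (1 + 0.01 − 0.95)/(1.3 − 0.95) = 0.0600/0.3500 = 0.1714
Terminal stock prices: S_uuu = 197.7, S_uud = 144.5, S_udd = 105.6, S_ddd = 77.16
Terminal payoffs (K − S): max(-82.73, 0) = 0, max(-29.5, 0) = 0, max(9.407, 0) = 9.407, max(37.84, 0) = 37.84
Node uu (S = 152.1): continuation = 1/1.01·[0.1714·0.0000 + 0.8286·0.0000] = 0.0000; exercise value = 0.0000 ≤ continuation, so V_uu = 0.0000
Node ud (S = 111.1): continuation = 1/1.01·[0.1714·0.0000 + 0.8286·9.4075] = 7.7176; exercise value = 3.8500 ≤ continuation, so V_ud = 7.7176
Node dd (S = 81.22): continuation = 1/1.01·[0.1714·9.4075 + 0.8286·37.8363] = 32.6364; exercise value = 33.7750 > continuation, so V_dd = 33.7750 (exercise)
Node u (S = 117): continuation = 1/1.01·[0.1714·0.0000 + 0.8286·7.7176] = 6.3313; exercise value = 0.0000 ≤ continuation, so V_u = 6.3313
Node d (S = 85.5): continuation = 1/1.01·[0.1714·7.7176 + 0.8286·33.7750] = 29.0178; exercise value = 29.5000 > continuation, so V_d = 29.5000 (exercise)
Node 0 (S = 90): continuation = 1/1.01·[0.1714·6.3313 + 0.8286·29.5000] = 25.2755; exercise value = 25.0000 ≤ continuation, so V_0 = 25.2755

€25.28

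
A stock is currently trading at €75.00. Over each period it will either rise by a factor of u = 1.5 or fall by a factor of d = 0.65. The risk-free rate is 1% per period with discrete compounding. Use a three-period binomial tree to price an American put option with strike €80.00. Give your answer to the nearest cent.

Risk-neutral probability p = (1 + 0.01 − 0.65)/(1.5 − 0.65) = 0.3600/0.8500 = 0.4235
Terminal stock prices: S_uuu = 253.1, S_uud = 109.7, S_udd = 47.53, S_ddd = 20.6
Terminal payoffs (K − S): max(-173.1, 0) = 0, max(-29.69, 0) = 0, max(32.47, 0) = 32.47, max(59.4, 0) = 59.4
Node uu (S = 168.8): continuation = 1/1.01·[0.4235·0.0000 + 0.5765·0.0000] = 0.0000; exercise value = 0.0000 ≤ continuation, so V_uu = 0.0000
Node ud (S = 73.12): continuation = 1/1.01·[0.4235·0.0000 + 0.5765·32.4687] = 18.5320; exercise value = 6.8750 ≤ continuation, so V_ud = 18.5320
Node dd (S = 31.69): continuation = 1/1.01·[0.4235·32.4687 + 0.5765·59.4031] = 47.5204; exercise value = 48.3125 > continuation, so V_dd = 48.3125 (exercise)
Node u (S = 112.5): continuation = 1/1.01·[0.4235·0.0000 + 0.5765·18.5320] = 10.5774; exercise value = 0.0000 ≤ continuation, so V_u = 10.5774
Node d (S = 48.75): continuation = 1/1.01·[0.4235·18.5320 + 0.5765·48.3125] = 35.3461; exercise value = 31.2500 ≤ continuation, so V_d = 35.3461
Node 0 (S = 75): continuation = 1/1.01·[0.4235·10.5774 + 0.5765·35.3461] = 24.6097; exercise value = 5.0000 ≤ continuation, so V_0 = 24.6097

€24.61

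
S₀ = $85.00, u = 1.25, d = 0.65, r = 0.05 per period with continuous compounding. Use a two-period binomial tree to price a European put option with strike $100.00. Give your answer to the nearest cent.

Risk-neutral probability p = (e^0.05 − 0.65)/(1.25 − 0.65) = 0.4013/0.6000 = 0.6688
Terminal stock prices: S_uu = 132.8, S_ud = 69.06, S_dd = 35.91
Terminal payoffs (K − S): max(-32.81, 0) = 0, max(30.94, 0) = 30.94, max(64.09, 0) = 64.09
Node u (S = 106.2): V_u = e^(−0.05)·[0.6688·0.0000 + 0.3312·30.9375] = 9.7472
Node d (S = 55.25): V_d = e^(−0.05)·[0.6688·30.9375 + 0.3312·64.0875] = 39.8729
Node 0 (S = 85): V_0 = e^(−0.05)·[0.6688·9.7472 + 0.3312·39.8729] = 18.7633

$18.76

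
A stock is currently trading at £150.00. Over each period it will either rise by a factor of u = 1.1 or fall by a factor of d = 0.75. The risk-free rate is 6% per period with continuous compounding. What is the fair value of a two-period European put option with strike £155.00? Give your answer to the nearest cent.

£6.13

Risk-neutral probability p = (e^0.06 − 0.75)/(1.1 − 0.75) = 0.3118/0.3500 = 0.8910
Terminal stock prices: S_uu = 181.5, S_ud = 123.8, S_dd = 84.38
Terminal payoffs (K − S): max(-26.5, 0) = 0, max(31.25, 0) = 31.25, max(70.62, 0) = 70.62
Node u (S = 165): V_u = e^(−0.06)·[0.8910·0.0000 + 0.1090·31.2500] = 3.2090
Node d (S = 112.5): V_d = e^(−0.06)·[0.8910·31.2500 + 0.1090·70.6250] = 33.4735
Node 0 (S = 150): V_0 = e^(−0.06)·[0.8910·3.2090 + 0.1090·33.4735] = 6.1300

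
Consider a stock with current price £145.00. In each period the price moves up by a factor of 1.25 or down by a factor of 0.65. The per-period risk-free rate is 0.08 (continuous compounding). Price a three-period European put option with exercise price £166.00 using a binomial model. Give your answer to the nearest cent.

£20.30

Risk-neutral probability p = (e^0.08 − 0.65)/(1.25 − 0.65) = 0.4333/0.6000 = 0.7221
Terminal stock prices: S_uuu = 283.2, S_uud = 147.3, S_udd = 76.58, S_ddd = 39.82
Terminal payoffs (K − S): max(-117.2, 0) = 0, max(18.73, 0) = 18.73, max(89.42, 0) = 89.42, max(126.2, 0) = 126.2
Node uu (S = 226.6): V_uu = e^(−0.08)·[0.7221·0.0000 + 0.2779·18.7344] = 4.8052
Node ud (S = 117.8): V_ud = e^(−0.08)·[0.7221·18.7344 + 0.2779·89.4219] = 35.4248
Node dd (S = 61.26): V_dd = e^(−0.08)·[0.7221·89.4219 + 0.2779·126.1794] = 91.9748
Node u (S = 181.2): V_u = e^(−0.08)·[0.7221·4.8052 + 0.2779·35.4248] = 12.2895
Node d (S = 94.25): V_d = e^(−0.08)·[0.7221·35.4248 + 0.2779·91.9748] = 47.2059
Node 0 (S = 145): V_0 = e^(−0.08)·[0.7221·12.2895 + 0.2779·47.2059] = 20.3004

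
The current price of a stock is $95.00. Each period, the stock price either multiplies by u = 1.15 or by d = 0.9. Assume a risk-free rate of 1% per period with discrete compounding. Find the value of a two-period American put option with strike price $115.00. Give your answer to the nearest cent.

$20.38

Risk-neutral probability p = (1 + 0.01 − 0.9)/(1.15 − 0.9) = 0.1100/0.2500 = 0.4400
Terminal stock prices: S_uu = 125.6, S_ud = 98.32, S_dd = 76.95
Terminal payoffs (K − S): max(-10.64, 0) = 0, max(16.68, 0) = 16.68, max(38.05, 0) = 38.05
Node u (S = 109.2): continuation = 1/1.01·[0.4400·0.0000 + 0.5600·16.6750] = 9.2455; exercise value = 5.7500 ≤ continuation, so V_u = 9.2455
Node d (S = 85.5): continuation = 1/1.01·[0.4400·16.6750 + 0.5600·38.0500] = 28.3614; exercise value = 29.5000 > continuation, so V_d = 29.5000 (exercise)
Node 0 (S = 95): continuation = 1/1.01·[0.4400·9.2455 + 0.5600·29.5000] = 20.3842; exercise value = 20.0000 ≤ continuation, so V_0 = 20.3842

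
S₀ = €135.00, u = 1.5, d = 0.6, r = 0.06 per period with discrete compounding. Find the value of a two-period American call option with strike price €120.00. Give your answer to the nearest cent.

Risk-neutral probability p = (1 + 0.06 − 0.6)/(1.5 − 0.6) = 0.4600/0.9000 = 0.5111
Terminal stock prices: S_uu = 303.8, S_ud = 121.5, S_dd = 48.6
Terminal payoffs (S − K): max(183.8, 0) = 183.8, max(1.5, 0) = 1.5, max(-71.4, 0) = 0
Node u (S = 202.5): continuation = 1/1.06·[0.5111·183.7500 + 0.4889·1.5000] = 89.2925; exercise value = 82.5000 ≤ continuation, so V_u = 89.2925
Node d (S = 81): continuation = 1/1.06·[0.5111·1.5000 + 0.4889·0.0000] = 0.7233; exercise value = 0.0000 ≤ continuation, so V_d = 0.7233
Node 0 (S = 135): continuation = 1/1.06·[0.5111·89.2925 + 0.4889·0.7233] = 43.3886; exercise value = 15.0000 ≤ continuation, so V_0 = 43.3886

€43.39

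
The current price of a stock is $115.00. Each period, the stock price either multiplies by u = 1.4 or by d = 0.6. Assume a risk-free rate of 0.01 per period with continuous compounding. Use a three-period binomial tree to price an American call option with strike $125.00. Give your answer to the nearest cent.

$28.72

Risk-neutral probability p = (e^0.01 − 0.6)/(1.4 − 0.6) = 0.4101/0.8000 = 0.5126
Terminal stock prices: S_uuu = 315.6, S_uud = 135.2, S_udd = 57.96, S_ddd = 24.84
Terminal payoffs (S − K): max(190.6, 0) = 190.6, max(10.24, 0) = 10.24, max(-67.04, 0) = 0, max(-100.2, 0) = 0
Node uu (S = 225.4): continuation = e^(−0.01)·[0.5126·190.5600 + 0.4874·10.2400] = 101.6438; exercise value = 100.4000 ≤ continuation, so V_uu = 101.6438
Node ud (S = 96.6): continuation = e^(−0.01)·[0.5126·10.2400 + 0.4874·0.0000] = 5.1964; exercise value = 0.0000 ≤ continuation, so V_ud = 5.1964
Node dd (S = 41.4): continuation = e^(−0.01)·[0.5126·0.0000 + 0.4874·0.0000] = 0.0000; exercise value = 0.0000 ≤ continuation, so V_dd = 0.0000
Node u (S = 161): continuation = e^(−0.01)·[0.5126·101.6438 + 0.4874·5.1964] = 54.0881; exercise value = 36.0000 ≤ continuation, so V_u = 54.0881
Node d (S = 69): continuation = e^(−0.01)·[0.5126·5.1964 + 0.4874·0.0000] = 2.6370; exercise value = 0.0000 ≤ continuation, so V_d = 2.6370
Node 0 (S = 115): continuation = e^(−0.01)·[0.5126·54.0881 + 0.4874·2.6370] = 28.7203; exercise value = 0.0000 ≤ continuation, so V_0 = 28.7203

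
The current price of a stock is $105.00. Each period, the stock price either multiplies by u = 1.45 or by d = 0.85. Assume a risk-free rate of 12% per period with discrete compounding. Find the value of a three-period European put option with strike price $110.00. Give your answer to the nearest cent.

$5.39

Risk-neutral probability p = (1 + 0.12 − 0.85)/(1.45 − 0.85) = 0.2700/0.6000 = 0.4500
Terminal stock prices: S_uuu = 320.1, S_uud = 187.6, S_udd = 110, S_ddd = 64.48
Terminal payoffs (K − S): max(-210.1, 0) = 0, max(-77.65, 0) = 0, max(-0.000625, 0) = 0, max(45.52, 0) = 45.52
Node uu (S = 220.8): V_uu = 1/1.12·[0.4500·0.0000 + 0.5500·0.0000] = 0.0000
Node ud (S = 129.4): V_ud = 1/1.12·[0.4500·0.0000 + 0.5500·0.0000] = 0.0000
Node dd (S = 75.86): V_dd = 1/1.12·[0.4500·0.0000 + 0.5500·45.5169] = 22.3520
Node u (S = 152.2): V_u = 1/1.12·[0.4500·0.0000 + 0.5500·0.0000] = 0.0000
Node d (S = 89.25): V_d = 1/1.12·[0.4500·0.0000 + 0.5500·22.3520] = 10.9764
Node 0 (S = 105): V_0 = 1/1.12·[0.4500·0.0000 + 0.5500·10.9764] = 5.3902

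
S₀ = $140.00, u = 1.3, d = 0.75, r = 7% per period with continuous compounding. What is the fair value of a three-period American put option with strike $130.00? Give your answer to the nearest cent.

$12.12

Risk-neutral probability p = (e^0.07 − 0.75)/(1.3 − 0.75) = 0.3225/0.5500 = 0.5864
Terminal stock prices: S_uuu = 307.6, S_uud = 177.5, S_udd = 102.4, S_ddd = 59.06
Terminal payoffs (K − S): max(-177.6, 0) = 0, max(-47.45, 0) = 0, max(27.62, 0) = 27.62, max(70.94, 0) = 70.94
Node uu (S = 236.6): continuation = e^(−0.07)·[0.5864·0.0000 + 0.4136·0.0000] = 0.0000; exercise value = 0.0000 ≤ continuation, so V_uu = 0.0000
Node ud (S = 136.5): continuation = e^(−0.07)·[0.5864·0.0000 + 0.4136·27.6250] = 10.6538; exercise value = 0.0000 ≤ continuation, so V_ud = 10.6538
Node dd (S = 78.75): continuation = e^(−0.07)·[0.5864·27.6250 + 0.4136·70.9375] = 42.4612; exercise value = 51.2500 > continuation, so V_dd = 51.2500 (exercise)
Node u (S = 182): continuation = e^(−0.07)·[0.5864·0.0000 + 0.4136·10.6538] = 4.1087; exercise value = 0.0000 ≤ continuation, so V_u = 4.1087
Node d (S = 105): continuation = e^(−0.07)·[0.5864·10.6538 + 0.4136·51.2500] = 25.5898; exercise value = 25.0000 ≤ continuation, so V_d = 25.5898
Node 0 (S = 140): continuation = e^(−0.07)·[0.5864·4.1087 + 0.4136·25.5898] = 12.1153; exercise value = 0.0000 ≤ continuation, so V_0 = 12.1153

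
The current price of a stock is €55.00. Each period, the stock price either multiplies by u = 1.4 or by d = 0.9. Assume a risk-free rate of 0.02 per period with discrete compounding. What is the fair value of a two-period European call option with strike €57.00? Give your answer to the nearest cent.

Risk-neutral probability p = (1 + 0.02 − 0.9)/(1.4 − 0.9) = 0.1200/0.5000 = 0.2400
Terminal stock prices: S_uu = 107.8, S_ud = 69.3, S_dd = 44.55
Terminal payoffs (S − K): max(50.8, 0) = 50.8, max(12.3, 0) = 12.3, max(-12.45, 0) = 0
Node u (S = 77): V_u = 1/1.02·[0.2400·50.8000 + 0.7600·12.3000] = 21.1176
Node d (S = 49.5): V_d = 1/1.02·[0.2400·12.3000 + 0.7600·0.0000] = 2.8941
Node 0 (S = 55): V_0 = 1/1.02·[0.2400·21.1176 + 0.7600·2.8941] = 7.1253

€7.13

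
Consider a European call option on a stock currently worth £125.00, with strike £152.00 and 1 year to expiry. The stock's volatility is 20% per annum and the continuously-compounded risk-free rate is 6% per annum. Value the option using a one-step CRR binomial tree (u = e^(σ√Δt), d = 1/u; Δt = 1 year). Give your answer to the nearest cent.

£0.38

CRR parameters: u = e^(σ√Δt) = e^(0.2·√1) = 1.2214, d = 1/u = 0.8187
Per-period rate: rΔt = 0.06·1 = 0.06, so R = e^0.06 = 1.0618
Risk-neutral probability p = (e^0.06 − 0.8187)/(1.2214 − 0.8187) = 0.2431/0.4027 = 0.6037
Terminal stock prices: S_u = 152.7, S_d = 102.3
Terminal payoffs (S − K): max(0.6753, 0) = 0.6753, max(-49.66, 0) = 0
Node 0 (S = 125): V_0 = e^(−0.06)·[0.6037·0.6753 + 0.3963·0.0000] = 0.3840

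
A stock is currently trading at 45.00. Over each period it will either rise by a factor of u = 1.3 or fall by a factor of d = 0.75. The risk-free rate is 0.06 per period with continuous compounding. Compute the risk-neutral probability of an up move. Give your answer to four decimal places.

p = 0.5670

Risk-neutral probability p = (e^0.06 − 0.75)/(1.3 − 0.75) = 0.3118/0.5500 = 0.5670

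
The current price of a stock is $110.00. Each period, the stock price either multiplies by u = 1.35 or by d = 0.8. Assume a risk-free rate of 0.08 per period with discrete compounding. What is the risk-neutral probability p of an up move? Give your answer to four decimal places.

p = 0.5091

Risk-neutral probability p = (1 + 0.08 − 0.8)/(1.35 − 0.8) = 0.2800/0.5500 = 0.5091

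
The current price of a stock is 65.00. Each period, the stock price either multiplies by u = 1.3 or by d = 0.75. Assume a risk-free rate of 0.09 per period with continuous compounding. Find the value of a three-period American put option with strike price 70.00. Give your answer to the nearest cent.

Risk-neutral probability p = (e^0.09 − 0.75)/(1.3 − 0.75) = 0.3442/0.5500 = 0.6258
Terminal stock prices: S_uuu = 142.8, S_uud = 82.39, S_udd = 47.53, S_ddd = 27.42
Terminal payoffs (K − S): max(-72.81, 0) = 0, max(-12.39, 0) = 0, max(22.47, 0) = 22.47, max(42.58, 0) = 42.58
Node uu (S = 109.9): continuation = e^(−0.09)·[0.6258·0.0000 + 0.3742·0.0000] = 0.0000; exercise value = 0.0000 ≤ continuation, so V_uu = 0.0000
Node ud (S = 63.38): continuation = e^(−0.09)·[0.6258·0.0000 + 0.3742·22.4688] = 7.6847; exercise value = 6.6250 ≤ continuation, so V_ud = 7.6847
Node dd (S = 36.56): continuation = e^(−0.09)·[0.6258·22.4688 + 0.3742·42.5781] = 27.4127; exercise value = 33.4375 > continuation, so V_dd = 33.4375 (exercise)
Node u (S = 84.5): continuation = e^(−0.09)·[0.6258·0.0000 + 0.3742·7.6847] = 2.6283; exercise value = 0.0000 ≤ continuation, so V_u = 2.6283
Node d (S = 48.75): continuation = e^(−0.09)·[0.6258·7.6847 + 0.3742·33.4375] = 15.8313; exercise value = 21.2500 > continuation, so V_d = 21.2500 (exercise)
Node 0 (S = 65): continuation = e^(−0.09)·[0.6258·2.6283 + 0.3742·21.2500] = 8.7711; exercise value = 5.0000 ≤ continuation, so V_0 = 8.7711

8.77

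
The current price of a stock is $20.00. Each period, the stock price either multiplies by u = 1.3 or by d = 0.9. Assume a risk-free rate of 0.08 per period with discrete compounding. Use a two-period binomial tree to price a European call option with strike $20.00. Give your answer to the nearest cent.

Risk-neutral probability p = (1 + 0.08 − 0.9)/(1.3 − 0.9) = 0.1800/0.4000 = 0.4500
Terminal stock prices: S_uu = 33.8, S_ud = 23.4, S_dd = 16.2
Terminal payoffs (S − K): max(13.8, 0) = 13.8, max(3.4, 0) = 3.4, max(-3.8, 0) = 0
Node u (S = 26): V_u = 1/1.08·[0.4500·13.8000 + 0.5500·3.4000] = 7.4815
Node d (S = 18): V_d = 1/1.08·[0.4500·3.4000 + 0.5500·0.0000] = 1.4167
Node 0 (S = 20): V_0 = 1/1.08·[0.4500·7.4815 + 0.5500·1.4167] = 3.8387

$3.84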